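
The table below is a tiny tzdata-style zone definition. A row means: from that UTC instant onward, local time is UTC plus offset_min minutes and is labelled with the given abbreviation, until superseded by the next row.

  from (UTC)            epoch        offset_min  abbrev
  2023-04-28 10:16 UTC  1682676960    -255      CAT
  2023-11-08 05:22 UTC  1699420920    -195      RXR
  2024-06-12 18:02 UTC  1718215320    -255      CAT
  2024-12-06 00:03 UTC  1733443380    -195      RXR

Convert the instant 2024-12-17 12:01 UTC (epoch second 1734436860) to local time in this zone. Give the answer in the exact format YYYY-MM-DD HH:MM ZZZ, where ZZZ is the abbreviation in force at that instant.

2024-12-17 08:46 RXR

Query: 2024-12-17 12:01 UTC
Rule 4/4 (RXR, -03:15): 2024-12-06 00:03 UTC ≤ query < +∞
12·60 + 1 - 195 = 526 min
526 = 0·1440 + 526; 526 = 8·60 + 46 → 08:46, same day
→ 2024-12-17 08:46 RXR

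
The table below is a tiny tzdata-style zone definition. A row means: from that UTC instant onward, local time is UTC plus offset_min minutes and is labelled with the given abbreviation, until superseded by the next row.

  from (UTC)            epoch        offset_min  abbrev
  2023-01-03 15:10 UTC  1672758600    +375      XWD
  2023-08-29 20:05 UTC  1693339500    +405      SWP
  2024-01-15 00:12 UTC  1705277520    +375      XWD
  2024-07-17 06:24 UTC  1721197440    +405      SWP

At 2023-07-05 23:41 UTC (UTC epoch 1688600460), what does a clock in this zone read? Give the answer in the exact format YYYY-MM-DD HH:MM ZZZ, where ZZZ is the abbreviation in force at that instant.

2023-07-06 05:56 XWD

Query: 2023-07-05 23:41 UTC
Rule 1/4 (XWD, +06:15): 2023-01-03 15:10 UTC ≤ query < 2023-08-29 20:05 UTC
23·60 + 41 + 375 = 1796 min
1796 = 1·1440 + 356; 356 = 5·60 + 56 → 05:56, 2023-07-05 + 1 day = 2023-07-06
→ 2023-07-06 05:56 XWD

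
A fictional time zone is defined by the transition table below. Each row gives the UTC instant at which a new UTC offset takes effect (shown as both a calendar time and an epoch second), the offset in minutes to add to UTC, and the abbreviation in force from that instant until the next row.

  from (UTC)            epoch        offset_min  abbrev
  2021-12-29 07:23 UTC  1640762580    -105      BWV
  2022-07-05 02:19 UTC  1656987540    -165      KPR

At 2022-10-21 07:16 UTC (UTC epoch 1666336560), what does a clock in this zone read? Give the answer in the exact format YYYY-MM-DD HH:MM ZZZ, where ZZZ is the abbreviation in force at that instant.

Query: 2022-10-21 07:16 UTC
Rule 2/2 (KPR, -02:45): 2022-07-05 02:19 UTC ≤ query < +∞
7·60 + 16 - 165 = 271 min
271 = 0·1440 + 271; 271 = 4·60 + 31 → 04:31, same day
→ 2022-10-21 04:31 KPR

2022-10-21 04:31 KPR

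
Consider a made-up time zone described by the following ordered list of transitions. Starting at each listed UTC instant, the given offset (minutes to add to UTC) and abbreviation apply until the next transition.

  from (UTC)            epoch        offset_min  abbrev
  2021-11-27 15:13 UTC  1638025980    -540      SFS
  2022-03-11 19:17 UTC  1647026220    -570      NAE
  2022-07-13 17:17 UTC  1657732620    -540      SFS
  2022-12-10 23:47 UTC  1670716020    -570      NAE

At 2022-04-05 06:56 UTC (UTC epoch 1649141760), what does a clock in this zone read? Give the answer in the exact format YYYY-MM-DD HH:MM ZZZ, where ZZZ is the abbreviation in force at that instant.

2022-04-04 21:26 NAE

Query: 2022-04-05 06:56 UTC
Rule 2/4 (NAE, -09:30): 2022-03-11 19:17 UTC ≤ query < 2022-07-13 17:17 UTC
6·60 + 56 - 570 = -154 min
-154 = -1·1440 + 1286; 1286 = 21·60 + 26 → 21:26, 2022-04-05 - 1 day = 2022-04-04
→ 2022-04-04 21:26 NAE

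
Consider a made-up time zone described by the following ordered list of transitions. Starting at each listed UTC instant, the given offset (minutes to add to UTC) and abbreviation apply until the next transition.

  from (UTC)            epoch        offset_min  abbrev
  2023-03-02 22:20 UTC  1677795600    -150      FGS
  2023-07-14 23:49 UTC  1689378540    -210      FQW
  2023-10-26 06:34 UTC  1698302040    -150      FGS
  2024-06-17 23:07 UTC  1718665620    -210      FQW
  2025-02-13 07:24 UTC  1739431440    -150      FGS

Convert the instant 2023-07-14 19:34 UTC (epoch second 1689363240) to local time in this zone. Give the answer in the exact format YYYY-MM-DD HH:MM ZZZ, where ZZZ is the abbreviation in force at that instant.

Query: 2023-07-14 19:34 UTC
Rule 1/5 (FGS, -02:30): 2023-03-02 22:20 UTC ≤ query < 2023-07-14 23:49 UTC
19·60 + 34 - 150 = 1024 min
1024 = 0·1440 + 1024; 1024 = 17·60 + 4 → 17:04, same day
→ 2023-07-14 17:04 FGS

2023-07-14 17:04 FGS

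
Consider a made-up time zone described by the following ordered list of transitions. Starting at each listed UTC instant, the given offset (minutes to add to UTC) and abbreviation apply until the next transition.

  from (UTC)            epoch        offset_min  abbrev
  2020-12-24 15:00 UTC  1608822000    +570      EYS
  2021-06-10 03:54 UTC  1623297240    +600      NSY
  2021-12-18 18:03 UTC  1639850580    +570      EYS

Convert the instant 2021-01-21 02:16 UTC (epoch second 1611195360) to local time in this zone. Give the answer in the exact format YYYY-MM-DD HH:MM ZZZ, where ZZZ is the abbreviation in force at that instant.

2021-01-21 11:46 EYS

Query: 2021-01-21 02:16 UTC
Rule 1/3 (EYS, +09:30): 2020-12-24 15:00 UTC ≤ query < 2021-06-10 03:54 UTC
2·60 + 16 + 570 = 706 min
706 = 0·1440 + 706; 706 = 11·60 + 46 → 11:46, same day
→ 2021-01-21 11:46 EYS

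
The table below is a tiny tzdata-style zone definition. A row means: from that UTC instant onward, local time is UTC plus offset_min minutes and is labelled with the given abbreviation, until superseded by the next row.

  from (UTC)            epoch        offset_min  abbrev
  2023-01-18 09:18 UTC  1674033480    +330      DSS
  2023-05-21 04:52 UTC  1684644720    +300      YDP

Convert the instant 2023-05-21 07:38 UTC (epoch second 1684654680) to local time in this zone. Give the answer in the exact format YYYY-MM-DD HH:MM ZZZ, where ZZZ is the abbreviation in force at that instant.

2023-05-21 12:38 YDP

Query: 2023-05-21 07:38 UTC
Rule 2/2 (YDP, +05:00): 2023-05-21 04:52 UTC ≤ query < +∞
7·60 + 38 + 300 = 758 min
758 = 0·1440 + 758; 758 = 12·60 + 38 → 12:38, same day
→ 2023-05-21 12:38 YDP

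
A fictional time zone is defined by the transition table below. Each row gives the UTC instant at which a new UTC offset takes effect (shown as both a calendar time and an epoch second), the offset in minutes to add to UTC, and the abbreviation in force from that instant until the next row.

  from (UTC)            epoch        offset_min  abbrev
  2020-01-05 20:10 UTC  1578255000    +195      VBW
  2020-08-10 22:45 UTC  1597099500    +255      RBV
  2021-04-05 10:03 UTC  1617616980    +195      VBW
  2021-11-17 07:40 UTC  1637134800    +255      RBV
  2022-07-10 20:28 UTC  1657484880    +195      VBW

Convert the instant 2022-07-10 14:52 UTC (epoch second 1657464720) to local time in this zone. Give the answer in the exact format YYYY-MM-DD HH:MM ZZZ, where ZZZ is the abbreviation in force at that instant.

Query: 2022-07-10 14:52 UTC
Rule 4/5 (RBV, +04:15): 2021-11-17 07:40 UTC ≤ query < 2022-07-10 20:28 UTC
14·60 + 52 + 255 = 1147 min
1147 = 0·1440 + 1147; 1147 = 19·60 + 7 → 19:07, same day
→ 2022-07-10 19:07 RBV

2022-07-10 19:07 RBV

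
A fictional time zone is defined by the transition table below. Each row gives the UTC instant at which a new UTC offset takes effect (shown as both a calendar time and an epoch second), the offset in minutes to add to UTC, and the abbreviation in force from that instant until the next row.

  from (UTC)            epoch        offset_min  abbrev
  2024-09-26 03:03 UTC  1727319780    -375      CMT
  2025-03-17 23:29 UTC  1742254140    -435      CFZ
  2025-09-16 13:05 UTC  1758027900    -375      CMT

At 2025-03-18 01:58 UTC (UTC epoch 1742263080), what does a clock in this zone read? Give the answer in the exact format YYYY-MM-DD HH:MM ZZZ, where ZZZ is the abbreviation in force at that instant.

Query: 2025-03-18 01:58 UTC
Rule 2/3 (CFZ, -07:15): 2025-03-17 23:29 UTC ≤ query < 2025-09-16 13:05 UTC
1·60 + 58 - 435 = -317 min
-317 = -1·1440 + 1123; 1123 = 18·60 + 43 → 18:43, 2025-03-18 - 1 day = 2025-03-17
→ 2025-03-17 18:43 CFZ

2025-03-17 18:43 CFZ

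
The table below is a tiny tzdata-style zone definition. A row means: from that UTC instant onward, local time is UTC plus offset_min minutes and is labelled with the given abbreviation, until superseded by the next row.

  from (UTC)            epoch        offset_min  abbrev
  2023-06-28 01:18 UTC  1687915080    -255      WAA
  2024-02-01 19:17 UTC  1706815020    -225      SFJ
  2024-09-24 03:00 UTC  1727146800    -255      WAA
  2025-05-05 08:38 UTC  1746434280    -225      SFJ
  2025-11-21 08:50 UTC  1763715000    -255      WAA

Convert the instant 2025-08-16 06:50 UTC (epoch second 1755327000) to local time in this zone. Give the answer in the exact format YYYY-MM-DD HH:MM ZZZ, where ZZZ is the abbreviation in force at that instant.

2025-08-16 03:05 SFJ

Query: 2025-08-16 06:50 UTC
Rule 4/5 (SFJ, -03:45): 2025-05-05 08:38 UTC ≤ query < 2025-11-21 08:50 UTC
6·60 + 50 - 225 = 185 min
185 = 0·1440 + 185; 185 = 3·60 + 5 → 03:05, same day
→ 2025-08-16 03:05 SFJ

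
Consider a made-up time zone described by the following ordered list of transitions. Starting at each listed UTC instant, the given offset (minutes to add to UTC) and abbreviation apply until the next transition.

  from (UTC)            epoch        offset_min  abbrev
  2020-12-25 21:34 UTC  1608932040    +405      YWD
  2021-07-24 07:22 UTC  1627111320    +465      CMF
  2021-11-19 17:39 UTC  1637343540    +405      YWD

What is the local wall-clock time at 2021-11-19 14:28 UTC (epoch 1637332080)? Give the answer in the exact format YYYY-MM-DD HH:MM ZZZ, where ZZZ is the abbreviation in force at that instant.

Query: 2021-11-19 14:28 UTC
Rule 2/3 (CMF, +07:45): 2021-07-24 07:22 UTC ≤ query < 2021-11-19 17:39 UTC
14·60 + 28 + 465 = 1333 min
1333 = 0·1440 + 1333; 1333 = 22·60 + 13 → 22:13, same day
→ 2021-11-19 22:13 CMF

2021-11-19 22:13 CMF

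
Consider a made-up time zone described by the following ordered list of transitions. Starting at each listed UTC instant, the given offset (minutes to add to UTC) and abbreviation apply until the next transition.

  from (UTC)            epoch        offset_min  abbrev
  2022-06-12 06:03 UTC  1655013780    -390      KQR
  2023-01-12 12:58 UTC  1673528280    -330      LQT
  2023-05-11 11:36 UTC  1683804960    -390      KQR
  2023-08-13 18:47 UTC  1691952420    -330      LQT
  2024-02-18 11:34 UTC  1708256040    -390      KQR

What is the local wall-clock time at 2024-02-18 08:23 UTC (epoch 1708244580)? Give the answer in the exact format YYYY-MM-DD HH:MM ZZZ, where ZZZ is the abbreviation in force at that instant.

2024-02-18 02:53 LQT

Query: 2024-02-18 08:23 UTC
Rule 4/5 (LQT, -05:30): 2023-08-13 18:47 UTC ≤ query < 2024-02-18 11:34 UTC
8·60 + 23 - 330 = 173 min
173 = 0·1440 + 173; 173 = 2·60 + 53 → 02:53, same day
→ 2024-02-18 02:53 LQT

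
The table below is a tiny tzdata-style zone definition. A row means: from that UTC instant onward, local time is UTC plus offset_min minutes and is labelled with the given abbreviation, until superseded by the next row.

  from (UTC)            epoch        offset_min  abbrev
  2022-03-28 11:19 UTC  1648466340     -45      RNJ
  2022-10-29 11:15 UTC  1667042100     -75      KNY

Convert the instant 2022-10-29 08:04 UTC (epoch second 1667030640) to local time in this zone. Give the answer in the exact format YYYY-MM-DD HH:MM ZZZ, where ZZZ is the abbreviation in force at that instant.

2022-10-29 07:19 RNJ

Query: 2022-10-29 08:04 UTC
Rule 1/2 (RNJ, -00:45): 2022-03-28 11:19 UTC ≤ query < 2022-10-29 11:15 UTC
8·60 + 4 - 45 = 439 min
439 = 0·1440 + 439; 439 = 7·60 + 19 → 07:19, same day
→ 2022-10-29 07:19 RNJ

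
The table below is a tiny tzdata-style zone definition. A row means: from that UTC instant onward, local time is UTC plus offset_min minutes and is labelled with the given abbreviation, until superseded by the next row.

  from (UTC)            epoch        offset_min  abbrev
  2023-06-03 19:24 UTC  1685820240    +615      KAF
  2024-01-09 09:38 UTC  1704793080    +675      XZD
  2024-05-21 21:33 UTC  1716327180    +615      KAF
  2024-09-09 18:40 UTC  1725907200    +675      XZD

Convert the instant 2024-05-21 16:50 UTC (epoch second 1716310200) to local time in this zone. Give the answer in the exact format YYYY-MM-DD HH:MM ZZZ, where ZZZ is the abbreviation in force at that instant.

Query: 2024-05-21 16:50 UTC
Rule 2/4 (XZD, +11:15): 2024-01-09 09:38 UTC ≤ query < 2024-05-21 21:33 UTC
16·60 + 50 + 675 = 1685 min
1685 = 1·1440 + 245; 245 = 4·60 + 5 → 04:05, 2024-05-21 + 1 day = 2024-05-22
→ 2024-05-22 04:05 XZD

2024-05-22 04:05 XZD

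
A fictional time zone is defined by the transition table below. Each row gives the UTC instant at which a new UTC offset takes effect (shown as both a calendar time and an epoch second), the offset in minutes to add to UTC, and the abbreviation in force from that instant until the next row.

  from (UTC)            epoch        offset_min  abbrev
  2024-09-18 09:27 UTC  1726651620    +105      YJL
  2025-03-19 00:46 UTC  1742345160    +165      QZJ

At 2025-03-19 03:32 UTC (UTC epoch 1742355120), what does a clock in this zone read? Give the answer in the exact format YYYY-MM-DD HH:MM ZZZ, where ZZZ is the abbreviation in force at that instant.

Query: 2025-03-19 03:32 UTC
Rule 2/2 (QZJ, +02:45): 2025-03-19 00:46 UTC ≤ query < +∞
3·60 + 32 + 165 = 377 min
377 = 0·1440 + 377; 377 = 6·60 + 17 → 06:17, same day
→ 2025-03-19 06:17 QZJ

2025-03-19 06:17 QZJ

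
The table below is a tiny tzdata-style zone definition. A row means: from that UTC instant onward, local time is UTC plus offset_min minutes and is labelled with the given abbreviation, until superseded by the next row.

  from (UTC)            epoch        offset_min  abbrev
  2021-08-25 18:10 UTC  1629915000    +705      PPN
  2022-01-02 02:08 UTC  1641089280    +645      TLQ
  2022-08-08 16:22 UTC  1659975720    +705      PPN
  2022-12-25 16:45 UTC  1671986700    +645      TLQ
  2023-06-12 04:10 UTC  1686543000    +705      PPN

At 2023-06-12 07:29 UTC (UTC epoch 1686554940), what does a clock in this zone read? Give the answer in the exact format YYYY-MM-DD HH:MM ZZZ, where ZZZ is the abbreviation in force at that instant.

Query: 2023-06-12 07:29 UTC
Rule 5/5 (PPN, +11:45): 2023-06-12 04:10 UTC ≤ query < +∞
7·60 + 29 + 705 = 1154 min
1154 = 0·1440 + 1154; 1154 = 19·60 + 14 → 19:14, same day
→ 2023-06-12 19:14 PPN

2023-06-12 19:14 PPN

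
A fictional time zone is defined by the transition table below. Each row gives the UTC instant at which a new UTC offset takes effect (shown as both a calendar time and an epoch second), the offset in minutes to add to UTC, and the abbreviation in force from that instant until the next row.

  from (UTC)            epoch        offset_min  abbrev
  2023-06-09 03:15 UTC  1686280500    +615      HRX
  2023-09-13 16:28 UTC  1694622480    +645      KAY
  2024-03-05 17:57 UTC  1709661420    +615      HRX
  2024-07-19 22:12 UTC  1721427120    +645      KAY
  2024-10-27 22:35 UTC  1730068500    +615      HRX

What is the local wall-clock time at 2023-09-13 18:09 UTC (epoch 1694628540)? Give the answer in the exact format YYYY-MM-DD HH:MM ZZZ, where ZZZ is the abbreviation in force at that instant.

2023-09-14 04:54 KAY

Query: 2023-09-13 18:09 UTC
Rule 2/5 (KAY, +10:45): 2023-09-13 16:28 UTC ≤ query < 2024-03-05 17:57 UTC
18·60 + 9 + 645 = 1734 min
1734 = 1·1440 + 294; 294 = 4·60 + 54 → 04:54, 2023-09-13 + 1 day = 2023-09-14
→ 2023-09-14 04:54 KAY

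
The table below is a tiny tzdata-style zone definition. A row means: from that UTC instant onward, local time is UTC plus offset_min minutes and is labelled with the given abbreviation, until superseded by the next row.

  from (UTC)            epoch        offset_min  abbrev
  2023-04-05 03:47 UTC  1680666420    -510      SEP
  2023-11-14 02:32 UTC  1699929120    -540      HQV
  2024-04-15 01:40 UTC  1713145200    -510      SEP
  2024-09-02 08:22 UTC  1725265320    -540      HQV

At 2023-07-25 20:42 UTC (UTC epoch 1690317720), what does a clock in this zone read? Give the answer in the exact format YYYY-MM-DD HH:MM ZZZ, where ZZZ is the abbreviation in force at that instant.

Query: 2023-07-25 20:42 UTC
Rule 1/4 (SEP, -08:30): 2023-04-05 03:47 UTC ≤ query < 2023-11-14 02:32 UTC
20·60 + 42 - 510 = 732 min
732 = 0·1440 + 732; 732 = 12·60 + 12 → 12:12, same day
→ 2023-07-25 12:12 SEP

2023-07-25 12:12 SEP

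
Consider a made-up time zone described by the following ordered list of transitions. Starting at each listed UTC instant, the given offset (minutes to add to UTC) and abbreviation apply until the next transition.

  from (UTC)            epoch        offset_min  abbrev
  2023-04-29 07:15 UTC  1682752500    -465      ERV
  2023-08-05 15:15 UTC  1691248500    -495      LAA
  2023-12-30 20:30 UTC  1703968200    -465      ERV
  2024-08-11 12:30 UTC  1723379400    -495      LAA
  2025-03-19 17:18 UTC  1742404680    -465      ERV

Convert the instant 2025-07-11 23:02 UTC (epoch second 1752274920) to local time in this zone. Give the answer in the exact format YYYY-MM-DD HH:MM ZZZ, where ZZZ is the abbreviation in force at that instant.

Query: 2025-07-11 23:02 UTC
Rule 5/5 (ERV, -07:45): 2025-03-19 17:18 UTC ≤ query < +∞
23·60 + 2 - 465 = 917 min
917 = 0·1440 + 917; 917 = 15·60 + 17 → 15:17, same day
→ 2025-07-11 15:17 ERV

2025-07-11 15:17 ERV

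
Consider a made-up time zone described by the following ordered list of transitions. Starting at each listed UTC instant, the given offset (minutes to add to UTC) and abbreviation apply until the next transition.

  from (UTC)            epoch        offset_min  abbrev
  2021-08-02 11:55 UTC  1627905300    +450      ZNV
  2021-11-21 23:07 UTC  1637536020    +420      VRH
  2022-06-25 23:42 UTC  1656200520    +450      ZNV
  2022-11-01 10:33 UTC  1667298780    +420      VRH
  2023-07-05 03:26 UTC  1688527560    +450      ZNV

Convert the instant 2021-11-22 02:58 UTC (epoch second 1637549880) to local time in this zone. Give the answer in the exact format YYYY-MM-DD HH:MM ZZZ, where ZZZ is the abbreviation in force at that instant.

2021-11-22 09:58 VRH

Query: 2021-11-22 02:58 UTC
Rule 2/5 (VRH, +07:00): 2021-11-21 23:07 UTC ≤ query < 2022-06-25 23:42 UTC
2·60 + 58 + 420 = 598 min
598 = 0·1440 + 598; 598 = 9·60 + 58 → 09:58, same day
→ 2021-11-22 09:58 VRH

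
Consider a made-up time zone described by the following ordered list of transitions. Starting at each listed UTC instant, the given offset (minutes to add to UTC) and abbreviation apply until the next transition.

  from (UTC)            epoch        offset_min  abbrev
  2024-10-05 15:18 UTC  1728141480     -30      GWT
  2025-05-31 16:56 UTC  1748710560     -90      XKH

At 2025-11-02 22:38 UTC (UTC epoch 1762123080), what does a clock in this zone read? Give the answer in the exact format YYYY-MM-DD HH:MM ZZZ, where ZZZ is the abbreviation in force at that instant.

Query: 2025-11-02 22:38 UTC
Rule 2/2 (XKH, -01:30): 2025-05-31 16:56 UTC ≤ query < +∞
22·60 + 38 - 90 = 1268 min
1268 = 0·1440 + 1268; 1268 = 21·60 + 8 → 21:08, same day
→ 2025-11-02 21:08 XKH

2025-11-02 21:08 XKH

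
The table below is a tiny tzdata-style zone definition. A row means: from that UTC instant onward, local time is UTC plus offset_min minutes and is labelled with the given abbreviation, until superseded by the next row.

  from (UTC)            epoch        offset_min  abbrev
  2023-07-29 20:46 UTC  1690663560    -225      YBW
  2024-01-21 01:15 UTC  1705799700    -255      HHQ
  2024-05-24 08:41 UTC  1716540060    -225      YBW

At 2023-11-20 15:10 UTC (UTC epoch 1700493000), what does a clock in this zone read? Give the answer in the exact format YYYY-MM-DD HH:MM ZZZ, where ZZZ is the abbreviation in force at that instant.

Query: 2023-11-20 15:10 UTC
Rule 1/3 (YBW, -03:45): 2023-07-29 20:46 UTC ≤ query < 2024-01-21 01:15 UTC
15·60 + 10 - 225 = 685 min
685 = 0·1440 + 685; 685 = 11·60 + 25 → 11:25, same day
→ 2023-11-20 11:25 YBW

2023-11-20 11:25 YBW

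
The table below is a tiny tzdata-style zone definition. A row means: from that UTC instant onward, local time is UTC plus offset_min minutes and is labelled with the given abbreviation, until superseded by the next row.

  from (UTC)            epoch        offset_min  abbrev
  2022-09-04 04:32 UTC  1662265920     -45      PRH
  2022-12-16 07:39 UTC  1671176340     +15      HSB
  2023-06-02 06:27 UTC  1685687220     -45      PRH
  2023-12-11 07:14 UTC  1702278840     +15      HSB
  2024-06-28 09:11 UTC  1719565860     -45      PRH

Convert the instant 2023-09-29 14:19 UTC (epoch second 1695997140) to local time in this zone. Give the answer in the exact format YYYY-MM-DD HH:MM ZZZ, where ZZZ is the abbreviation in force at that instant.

2023-09-29 13:34 PRH

Query: 2023-09-29 14:19 UTC
Rule 3/5 (PRH, -00:45): 2023-06-02 06:27 UTC ≤ query < 2023-12-11 07:14 UTC
14·60 + 19 - 45 = 814 min
814 = 0·1440 + 814; 814 = 13·60 + 34 → 13:34, same day
→ 2023-09-29 13:34 PRH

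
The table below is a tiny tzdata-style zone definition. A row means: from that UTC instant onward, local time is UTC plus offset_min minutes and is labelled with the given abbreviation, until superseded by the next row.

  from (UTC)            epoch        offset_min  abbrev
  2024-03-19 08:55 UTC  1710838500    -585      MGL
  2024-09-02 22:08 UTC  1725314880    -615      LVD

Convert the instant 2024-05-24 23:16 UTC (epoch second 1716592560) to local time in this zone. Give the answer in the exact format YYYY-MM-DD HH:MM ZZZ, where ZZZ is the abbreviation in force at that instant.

2024-05-24 13:31 MGL

Query: 2024-05-24 23:16 UTC
Rule 1/2 (MGL, -09:45): 2024-03-19 08:55 UTC ≤ query < 2024-09-02 22:08 UTC
23·60 + 16 - 585 = 811 min
811 = 0·1440 + 811; 811 = 13·60 + 31 → 13:31, same day
→ 2024-05-24 13:31 MGL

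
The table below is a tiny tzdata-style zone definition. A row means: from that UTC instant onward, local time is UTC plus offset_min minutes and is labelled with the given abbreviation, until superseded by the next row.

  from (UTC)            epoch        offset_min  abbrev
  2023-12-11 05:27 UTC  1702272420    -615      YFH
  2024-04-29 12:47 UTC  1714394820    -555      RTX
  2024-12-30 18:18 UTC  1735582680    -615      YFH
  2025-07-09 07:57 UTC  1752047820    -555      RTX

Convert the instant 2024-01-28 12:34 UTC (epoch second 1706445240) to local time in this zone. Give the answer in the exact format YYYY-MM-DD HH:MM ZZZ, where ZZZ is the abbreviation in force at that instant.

2024-01-28 02:19 YFH

Query: 2024-01-28 12:34 UTC
Rule 1/4 (YFH, -10:15): 2023-12-11 05:27 UTC ≤ query < 2024-04-29 12:47 UTC
12·60 + 34 - 615 = 139 min
139 = 0·1440 + 139; 139 = 2·60 + 19 → 02:19, same day
→ 2024-01-28 02:19 YFH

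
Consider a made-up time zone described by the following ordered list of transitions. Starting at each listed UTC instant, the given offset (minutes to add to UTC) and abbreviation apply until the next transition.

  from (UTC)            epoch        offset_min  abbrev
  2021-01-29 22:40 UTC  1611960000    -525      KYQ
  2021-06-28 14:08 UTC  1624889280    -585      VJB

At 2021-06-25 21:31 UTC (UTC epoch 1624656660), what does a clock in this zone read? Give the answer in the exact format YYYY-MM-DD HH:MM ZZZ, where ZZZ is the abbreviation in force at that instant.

2021-06-25 12:46 KYQ

Query: 2021-06-25 21:31 UTC
Rule 1/2 (KYQ, -08:45): 2021-01-29 22:40 UTC ≤ query < 2021-06-28 14:08 UTC
21·60 + 31 - 525 = 766 min
766 = 0·1440 + 766; 766 = 12·60 + 46 → 12:46, same day
→ 2021-06-25 12:46 KYQ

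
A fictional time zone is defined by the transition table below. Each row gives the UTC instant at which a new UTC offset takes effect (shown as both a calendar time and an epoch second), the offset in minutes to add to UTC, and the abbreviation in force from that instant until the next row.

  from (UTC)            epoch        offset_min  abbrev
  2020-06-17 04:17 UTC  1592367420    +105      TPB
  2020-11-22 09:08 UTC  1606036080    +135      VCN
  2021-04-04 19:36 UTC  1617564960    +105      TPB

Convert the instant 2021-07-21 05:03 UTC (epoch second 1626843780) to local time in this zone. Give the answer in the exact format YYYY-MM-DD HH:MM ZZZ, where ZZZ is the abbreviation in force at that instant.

Query: 2021-07-21 05:03 UTC
Rule 3/3 (TPB, +01:45): 2021-04-04 19:36 UTC ≤ query < +∞
5·60 + 3 + 105 = 408 min
408 = 0·1440 + 408; 408 = 6·60 + 48 → 06:48, same day
→ 2021-07-21 06:48 TPB

2021-07-21 06:48 TPB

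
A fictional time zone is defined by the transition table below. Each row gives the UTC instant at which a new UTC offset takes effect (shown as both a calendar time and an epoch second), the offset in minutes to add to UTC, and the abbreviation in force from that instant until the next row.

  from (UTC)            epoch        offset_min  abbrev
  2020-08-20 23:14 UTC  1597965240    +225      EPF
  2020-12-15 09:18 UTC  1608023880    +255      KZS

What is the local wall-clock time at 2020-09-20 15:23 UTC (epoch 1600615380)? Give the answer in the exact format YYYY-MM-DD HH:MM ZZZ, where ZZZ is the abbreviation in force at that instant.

2020-09-20 19:08 EPF

Query: 2020-09-20 15:23 UTC
Rule 1/2 (EPF, +03:45): 2020-08-20 23:14 UTC ≤ query < 2020-12-15 09:18 UTC
15·60 + 23 + 225 = 1148 min
1148 = 0·1440 + 1148; 1148 = 19·60 + 8 → 19:08, same day
→ 2020-09-20 19:08 EPF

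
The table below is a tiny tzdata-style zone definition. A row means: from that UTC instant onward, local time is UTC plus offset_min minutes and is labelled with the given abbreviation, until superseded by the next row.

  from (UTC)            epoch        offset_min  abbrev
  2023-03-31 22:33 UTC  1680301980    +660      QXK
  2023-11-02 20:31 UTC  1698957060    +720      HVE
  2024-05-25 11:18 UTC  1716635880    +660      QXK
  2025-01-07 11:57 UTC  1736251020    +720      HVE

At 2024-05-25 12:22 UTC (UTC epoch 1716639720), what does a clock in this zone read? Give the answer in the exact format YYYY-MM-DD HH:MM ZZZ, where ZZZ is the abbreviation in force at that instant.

2024-05-25 23:22 QXK

Query: 2024-05-25 12:22 UTC
Rule 3/4 (QXK, +11:00): 2024-05-25 11:18 UTC ≤ query < 2025-01-07 11:57 UTC
12·60 + 22 + 660 = 1402 min
1402 = 0·1440 + 1402; 1402 = 23·60 + 22 → 23:22, same day
→ 2024-05-25 23:22 QXK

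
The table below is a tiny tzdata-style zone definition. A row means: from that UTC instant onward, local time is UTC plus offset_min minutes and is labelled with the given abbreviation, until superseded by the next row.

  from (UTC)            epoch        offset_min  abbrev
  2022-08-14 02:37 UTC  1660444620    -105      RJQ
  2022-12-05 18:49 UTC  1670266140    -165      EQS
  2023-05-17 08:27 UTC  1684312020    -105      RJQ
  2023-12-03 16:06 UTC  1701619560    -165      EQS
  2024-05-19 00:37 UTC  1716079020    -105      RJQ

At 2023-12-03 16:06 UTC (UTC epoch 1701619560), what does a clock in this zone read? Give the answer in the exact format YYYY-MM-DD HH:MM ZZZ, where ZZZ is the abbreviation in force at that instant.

Query: 2023-12-03 16:06 UTC
Rule 4/5 (EQS, -02:45): 2023-12-03 16:06 UTC ≤ query < 2024-05-19 00:37 UTC
16·60 + 6 - 165 = 801 min
801 = 0·1440 + 801; 801 = 13·60 + 21 → 13:21, same day
→ 2023-12-03 13:21 EQS

2023-12-03 13:21 EQS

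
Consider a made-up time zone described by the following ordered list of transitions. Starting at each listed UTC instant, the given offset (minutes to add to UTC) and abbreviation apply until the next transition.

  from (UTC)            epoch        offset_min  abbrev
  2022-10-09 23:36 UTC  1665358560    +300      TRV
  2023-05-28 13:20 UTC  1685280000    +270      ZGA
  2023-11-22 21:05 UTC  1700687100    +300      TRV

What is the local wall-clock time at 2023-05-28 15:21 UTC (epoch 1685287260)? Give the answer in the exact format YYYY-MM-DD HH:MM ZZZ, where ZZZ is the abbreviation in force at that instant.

Query: 2023-05-28 15:21 UTC
Rule 2/3 (ZGA, +04:30): 2023-05-28 13:20 UTC ≤ query < 2023-11-22 21:05 UTC
15·60 + 21 + 270 = 1191 min
1191 = 0·1440 + 1191; 1191 = 19·60 + 51 → 19:51, same day
→ 2023-05-28 19:51 ZGA

2023-05-28 19:51 ZGA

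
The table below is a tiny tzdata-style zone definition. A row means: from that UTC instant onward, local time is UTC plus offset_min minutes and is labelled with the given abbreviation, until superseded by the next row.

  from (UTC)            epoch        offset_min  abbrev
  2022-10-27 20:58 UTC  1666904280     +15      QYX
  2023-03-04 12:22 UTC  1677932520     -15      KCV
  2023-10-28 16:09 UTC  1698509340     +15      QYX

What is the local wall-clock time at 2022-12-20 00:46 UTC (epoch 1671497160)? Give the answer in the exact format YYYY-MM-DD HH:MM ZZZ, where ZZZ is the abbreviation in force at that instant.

2022-12-20 01:01 QYX

Query: 2022-12-20 00:46 UTC
Rule 1/3 (QYX, +00:15): 2022-10-27 20:58 UTC ≤ query < 2023-03-04 12:22 UTC
0·60 + 46 + 15 = 61 min
61 = 0·1440 + 61; 61 = 1·60 + 1 → 01:01, same day
→ 2022-12-20 01:01 QYX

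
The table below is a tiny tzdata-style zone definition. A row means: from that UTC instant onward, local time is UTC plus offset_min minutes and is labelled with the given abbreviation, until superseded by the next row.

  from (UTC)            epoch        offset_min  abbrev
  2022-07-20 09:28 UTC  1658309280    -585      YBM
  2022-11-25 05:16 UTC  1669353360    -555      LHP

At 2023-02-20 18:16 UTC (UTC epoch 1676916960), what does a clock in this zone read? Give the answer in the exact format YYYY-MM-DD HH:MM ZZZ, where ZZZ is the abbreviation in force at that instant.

Query: 2023-02-20 18:16 UTC
Rule 2/2 (LHP, -09:15): 2022-11-25 05:16 UTC ≤ query < +∞
18·60 + 16 - 555 = 541 min
541 = 0·1440 + 541; 541 = 9·60 + 1 → 09:01, same day
→ 2023-02-20 09:01 LHP

2023-02-20 09:01 LHP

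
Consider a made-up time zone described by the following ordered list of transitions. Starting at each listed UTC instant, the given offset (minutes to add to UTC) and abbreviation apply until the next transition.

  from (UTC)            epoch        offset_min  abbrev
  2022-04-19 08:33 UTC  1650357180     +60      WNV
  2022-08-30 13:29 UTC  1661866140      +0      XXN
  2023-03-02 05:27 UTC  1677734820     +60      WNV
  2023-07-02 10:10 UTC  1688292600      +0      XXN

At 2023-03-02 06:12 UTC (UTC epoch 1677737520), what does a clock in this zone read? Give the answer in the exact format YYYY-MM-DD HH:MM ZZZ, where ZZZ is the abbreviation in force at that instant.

Query: 2023-03-02 06:12 UTC
Rule 3/4 (WNV, +01:00): 2023-03-02 05:27 UTC ≤ query < 2023-07-02 10:10 UTC
6·60 + 12 + 60 = 432 min
432 = 0·1440 + 432; 432 = 7·60 + 12 → 07:12, same day
→ 2023-03-02 07:12 WNV

2023-03-02 07:12 WNV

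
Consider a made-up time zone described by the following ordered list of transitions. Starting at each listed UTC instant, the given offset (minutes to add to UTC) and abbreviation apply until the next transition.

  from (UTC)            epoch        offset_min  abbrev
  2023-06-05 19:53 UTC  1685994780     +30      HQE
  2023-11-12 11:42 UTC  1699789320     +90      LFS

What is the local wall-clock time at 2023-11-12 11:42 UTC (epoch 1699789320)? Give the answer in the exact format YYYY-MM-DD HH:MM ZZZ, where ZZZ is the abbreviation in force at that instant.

2023-11-12 13:12 LFS

Query: 2023-11-12 11:42 UTC
Rule 2/2 (LFS, +01:30): 2023-11-12 11:42 UTC ≤ query < +∞
11·60 + 42 + 90 = 792 min
792 = 0·1440 + 792; 792 = 13·60 + 12 → 13:12, same day
→ 2023-11-12 13:12 LFS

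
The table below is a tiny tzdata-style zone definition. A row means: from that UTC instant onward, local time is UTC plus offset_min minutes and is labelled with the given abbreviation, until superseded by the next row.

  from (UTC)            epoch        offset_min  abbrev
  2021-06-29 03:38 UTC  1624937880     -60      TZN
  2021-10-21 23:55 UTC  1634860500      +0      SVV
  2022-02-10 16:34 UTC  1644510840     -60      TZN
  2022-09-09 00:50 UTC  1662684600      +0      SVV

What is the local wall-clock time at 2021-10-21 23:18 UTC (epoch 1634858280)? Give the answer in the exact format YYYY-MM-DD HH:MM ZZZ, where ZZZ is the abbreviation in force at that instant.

2021-10-21 22:18 TZN

Query: 2021-10-21 23:18 UTC
Rule 1/4 (TZN, -01:00): 2021-06-29 03:38 UTC ≤ query < 2021-10-21 23:55 UTC
23·60 + 18 - 60 = 1338 min
1338 = 0·1440 + 1338; 1338 = 22·60 + 18 → 22:18, same day
→ 2021-10-21 22:18 TZN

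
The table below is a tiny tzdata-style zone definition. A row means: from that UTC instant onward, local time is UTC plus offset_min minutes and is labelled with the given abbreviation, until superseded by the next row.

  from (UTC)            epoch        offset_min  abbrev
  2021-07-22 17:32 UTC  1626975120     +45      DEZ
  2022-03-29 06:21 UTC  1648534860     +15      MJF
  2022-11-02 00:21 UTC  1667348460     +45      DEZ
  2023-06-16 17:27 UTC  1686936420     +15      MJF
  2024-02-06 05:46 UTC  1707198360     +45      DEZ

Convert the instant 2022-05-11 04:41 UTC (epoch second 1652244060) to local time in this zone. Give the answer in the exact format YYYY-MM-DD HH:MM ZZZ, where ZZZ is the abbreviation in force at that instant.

Query: 2022-05-11 04:41 UTC
Rule 2/5 (MJF, +00:15): 2022-03-29 06:21 UTC ≤ query < 2022-11-02 00:21 UTC
4·60 + 41 + 15 = 296 min
296 = 0·1440 + 296; 296 = 4·60 + 56 → 04:56, same day
→ 2022-05-11 04:56 MJF

2022-05-11 04:56 MJF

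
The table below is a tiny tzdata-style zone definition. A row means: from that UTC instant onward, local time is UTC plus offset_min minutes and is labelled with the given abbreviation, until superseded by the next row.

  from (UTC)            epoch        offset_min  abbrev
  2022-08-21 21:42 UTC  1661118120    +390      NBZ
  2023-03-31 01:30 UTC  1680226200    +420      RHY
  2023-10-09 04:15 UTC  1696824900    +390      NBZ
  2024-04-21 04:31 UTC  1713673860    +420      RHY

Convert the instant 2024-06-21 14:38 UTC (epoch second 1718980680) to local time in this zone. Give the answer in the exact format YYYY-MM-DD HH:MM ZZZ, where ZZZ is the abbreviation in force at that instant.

Query: 2024-06-21 14:38 UTC
Rule 4/4 (RHY, +07:00): 2024-04-21 04:31 UTC ≤ query < +∞
14·60 + 38 + 420 = 1298 min
1298 = 0·1440 + 1298; 1298 = 21·60 + 38 → 21:38, same day
→ 2024-06-21 21:38 RHY

2024-06-21 21:38 RHY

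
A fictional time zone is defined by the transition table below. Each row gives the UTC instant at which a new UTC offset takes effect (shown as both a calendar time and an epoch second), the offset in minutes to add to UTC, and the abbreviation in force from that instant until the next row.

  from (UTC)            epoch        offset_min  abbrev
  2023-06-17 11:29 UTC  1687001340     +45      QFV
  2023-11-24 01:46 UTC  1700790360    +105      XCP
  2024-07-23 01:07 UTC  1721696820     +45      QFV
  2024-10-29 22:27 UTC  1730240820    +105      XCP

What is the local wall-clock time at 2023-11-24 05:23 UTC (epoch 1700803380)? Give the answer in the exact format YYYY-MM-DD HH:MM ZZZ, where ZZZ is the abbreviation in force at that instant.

2023-11-24 07:08 XCP

Query: 2023-11-24 05:23 UTC
Rule 2/4 (XCP, +01:45): 2023-11-24 01:46 UTC ≤ query < 2024-07-23 01:07 UTC
5·60 + 23 + 105 = 428 min
428 = 0·1440 + 428; 428 = 7·60 + 8 → 07:08, same day
→ 2023-11-24 07:08 XCP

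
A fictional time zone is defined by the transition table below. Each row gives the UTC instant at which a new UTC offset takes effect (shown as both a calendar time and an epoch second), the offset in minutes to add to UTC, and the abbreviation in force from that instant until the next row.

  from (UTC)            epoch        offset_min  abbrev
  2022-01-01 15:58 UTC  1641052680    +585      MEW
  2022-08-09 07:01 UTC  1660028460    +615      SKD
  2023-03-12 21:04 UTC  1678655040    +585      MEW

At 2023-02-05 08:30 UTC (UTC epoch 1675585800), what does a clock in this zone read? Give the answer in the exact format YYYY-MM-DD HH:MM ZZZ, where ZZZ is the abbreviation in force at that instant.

2023-02-05 18:45 SKD

Query: 2023-02-05 08:30 UTC
Rule 2/3 (SKD, +10:15): 2022-08-09 07:01 UTC ≤ query < 2023-03-12 21:04 UTC
8·60 + 30 + 615 = 1125 min
1125 = 0·1440 + 1125; 1125 = 18·60 + 45 → 18:45, same day
→ 2023-02-05 18:45 SKD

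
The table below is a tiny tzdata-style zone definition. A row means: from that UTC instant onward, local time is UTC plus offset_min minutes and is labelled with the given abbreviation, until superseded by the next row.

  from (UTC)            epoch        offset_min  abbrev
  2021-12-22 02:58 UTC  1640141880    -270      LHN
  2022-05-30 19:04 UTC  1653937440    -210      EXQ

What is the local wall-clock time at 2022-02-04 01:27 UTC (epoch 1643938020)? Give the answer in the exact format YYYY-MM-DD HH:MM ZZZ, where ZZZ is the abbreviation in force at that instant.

Query: 2022-02-04 01:27 UTC
Rule 1/2 (LHN, -04:30): 2021-12-22 02:58 UTC ≤ query < 2022-05-30 19:04 UTC
1·60 + 27 - 270 = -183 min
-183 = -1·1440 + 1257; 1257 = 20·60 + 57 → 20:57, 2022-02-04 - 1 day = 2022-02-03
→ 2022-02-03 20:57 LHN

2022-02-03 20:57 LHN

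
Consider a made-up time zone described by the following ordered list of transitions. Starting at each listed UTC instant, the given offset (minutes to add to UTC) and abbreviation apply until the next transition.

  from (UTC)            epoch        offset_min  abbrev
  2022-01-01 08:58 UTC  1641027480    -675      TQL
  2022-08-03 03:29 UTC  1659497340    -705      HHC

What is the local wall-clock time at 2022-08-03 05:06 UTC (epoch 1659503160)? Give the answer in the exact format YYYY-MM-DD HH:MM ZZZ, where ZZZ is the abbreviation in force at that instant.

Query: 2022-08-03 05:06 UTC
Rule 2/2 (HHC, -11:45): 2022-08-03 03:29 UTC ≤ query < +∞
5·60 + 6 - 705 = -399 min
-399 = -1·1440 + 1041; 1041 = 17·60 + 21 → 17:21, 2022-08-03 - 1 day = 2022-08-02
→ 2022-08-02 17:21 HHC

2022-08-02 17:21 HHC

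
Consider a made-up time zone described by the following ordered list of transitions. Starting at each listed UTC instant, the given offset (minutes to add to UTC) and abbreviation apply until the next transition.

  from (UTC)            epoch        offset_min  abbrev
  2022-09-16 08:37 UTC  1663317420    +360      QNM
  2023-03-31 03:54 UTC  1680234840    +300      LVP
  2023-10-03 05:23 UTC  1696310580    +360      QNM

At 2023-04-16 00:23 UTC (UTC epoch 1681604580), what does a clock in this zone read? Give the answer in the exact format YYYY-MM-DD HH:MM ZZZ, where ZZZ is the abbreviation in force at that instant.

Query: 2023-04-16 00:23 UTC
Rule 2/3 (LVP, +05:00): 2023-03-31 03:54 UTC ≤ query < 2023-10-03 05:23 UTC
0·60 + 23 + 300 = 323 min
323 = 0·1440 + 323; 323 = 5·60 + 23 → 05:23, same day
→ 2023-04-16 05:23 LVP

2023-04-16 05:23 LVP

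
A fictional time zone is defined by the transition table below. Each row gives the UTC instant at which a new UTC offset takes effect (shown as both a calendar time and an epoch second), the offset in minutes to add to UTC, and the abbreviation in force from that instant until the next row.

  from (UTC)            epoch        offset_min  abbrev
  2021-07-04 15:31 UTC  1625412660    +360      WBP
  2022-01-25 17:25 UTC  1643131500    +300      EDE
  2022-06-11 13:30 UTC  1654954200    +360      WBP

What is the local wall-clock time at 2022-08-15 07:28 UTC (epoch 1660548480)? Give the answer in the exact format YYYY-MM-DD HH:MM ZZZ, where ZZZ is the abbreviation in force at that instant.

Query: 2022-08-15 07:28 UTC
Rule 3/3 (WBP, +06:00): 2022-06-11 13:30 UTC ≤ query < +∞
7·60 + 28 + 360 = 808 min
808 = 0·1440 + 808; 808 = 13·60 + 28 → 13:28, same day
→ 2022-08-15 13:28 WBP

2022-08-15 13:28 WBP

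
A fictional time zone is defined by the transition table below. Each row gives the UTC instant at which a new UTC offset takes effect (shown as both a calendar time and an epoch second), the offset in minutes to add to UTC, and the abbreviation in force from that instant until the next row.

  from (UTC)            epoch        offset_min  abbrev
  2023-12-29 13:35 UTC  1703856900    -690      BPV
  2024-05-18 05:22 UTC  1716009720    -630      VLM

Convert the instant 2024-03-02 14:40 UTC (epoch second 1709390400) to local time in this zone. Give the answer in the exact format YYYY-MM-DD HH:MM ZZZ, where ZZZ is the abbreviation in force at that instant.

2024-03-02 03:10 BPV

Query: 2024-03-02 14:40 UTC
Rule 1/2 (BPV, -11:30): 2023-12-29 13:35 UTC ≤ query < 2024-05-18 05:22 UTC
14·60 + 40 - 690 = 190 min
190 = 0·1440 + 190; 190 = 3·60 + 10 → 03:10, same day
→ 2024-03-02 03:10 BPV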